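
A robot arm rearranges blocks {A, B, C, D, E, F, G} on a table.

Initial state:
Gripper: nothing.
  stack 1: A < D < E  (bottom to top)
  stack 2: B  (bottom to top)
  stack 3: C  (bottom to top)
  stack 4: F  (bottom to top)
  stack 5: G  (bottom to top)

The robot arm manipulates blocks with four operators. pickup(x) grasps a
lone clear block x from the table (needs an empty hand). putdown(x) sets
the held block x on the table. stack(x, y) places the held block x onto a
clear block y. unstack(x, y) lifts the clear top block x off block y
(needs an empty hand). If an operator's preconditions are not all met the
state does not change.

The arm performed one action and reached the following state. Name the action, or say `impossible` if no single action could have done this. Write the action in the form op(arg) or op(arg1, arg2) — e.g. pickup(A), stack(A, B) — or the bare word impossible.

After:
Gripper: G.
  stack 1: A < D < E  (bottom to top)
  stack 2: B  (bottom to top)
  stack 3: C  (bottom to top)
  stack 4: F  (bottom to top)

pickup(G)

target: towers=[A/D/E; B; C; F] holding=G
         pickup(B) → towers=[A/D/E; C; F; G] holding=B
         pickup(F) → towers=[A/D/E; B; C; G] holding=F
         pickup(G) → towers=[A/D/E; B; C; F] holding=G  ← match
     unstack(E, D) → towers=[A/D; B; C; F; G] holding=E
         pickup(C) → towers=[A/D/E; B; F; G] holding=C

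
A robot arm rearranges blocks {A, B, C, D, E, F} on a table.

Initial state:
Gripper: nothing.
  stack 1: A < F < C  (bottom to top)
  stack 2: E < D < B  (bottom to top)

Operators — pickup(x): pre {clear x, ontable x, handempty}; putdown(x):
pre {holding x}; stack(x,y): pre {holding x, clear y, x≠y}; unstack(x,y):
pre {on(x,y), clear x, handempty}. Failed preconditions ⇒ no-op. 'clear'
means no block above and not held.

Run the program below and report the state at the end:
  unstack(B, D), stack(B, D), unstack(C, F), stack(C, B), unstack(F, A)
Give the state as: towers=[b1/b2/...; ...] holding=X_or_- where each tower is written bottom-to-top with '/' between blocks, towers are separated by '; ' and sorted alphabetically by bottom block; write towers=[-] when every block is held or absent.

towers=[A; E/D/B/C] holding=F

step 1 (unstack(B, D)): towers=[A/F/C; E/D] holding=B
step 2 (stack(B, D)): towers=[A/F/C; E/D/B] holding=-
step 3 (unstack(C, F)): towers=[A/F; E/D/B] holding=C
step 4 (stack(C, B)): towers=[A/F; E/D/B/C] holding=-
step 5 (unstack(F, A)): towers=[A; E/D/B/C] holding=F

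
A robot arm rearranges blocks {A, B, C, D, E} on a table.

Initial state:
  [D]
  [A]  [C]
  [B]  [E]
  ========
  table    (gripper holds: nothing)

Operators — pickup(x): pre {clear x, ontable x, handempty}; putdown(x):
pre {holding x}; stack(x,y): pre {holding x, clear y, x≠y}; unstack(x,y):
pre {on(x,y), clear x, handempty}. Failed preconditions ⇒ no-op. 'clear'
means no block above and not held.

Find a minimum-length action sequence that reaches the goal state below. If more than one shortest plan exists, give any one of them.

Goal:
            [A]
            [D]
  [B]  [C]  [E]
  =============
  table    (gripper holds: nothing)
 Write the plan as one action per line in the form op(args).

unstack(C, E)
putdown(C)
unstack(D, A)
stack(D, E)
unstack(A, B)
stack(A, D)

step 1 (unstack(C, E)): towers=[B/A/D; E] holding=C
step 2 (putdown(C)): towers=[B/A/D; C; E] holding=-
step 3 (unstack(D, A)): towers=[B/A; C; E] holding=D
step 4 (stack(D, E)): towers=[B/A; C; E/D] holding=-
step 5 (unstack(A, B)): towers=[B; C; E/D] holding=A
step 6 (stack(A, D)): towers=[B; C; E/D/A] holding=-
goal check: towers=[B; C; E/D/A] holding=- — reached (length 6, optimal by BFS)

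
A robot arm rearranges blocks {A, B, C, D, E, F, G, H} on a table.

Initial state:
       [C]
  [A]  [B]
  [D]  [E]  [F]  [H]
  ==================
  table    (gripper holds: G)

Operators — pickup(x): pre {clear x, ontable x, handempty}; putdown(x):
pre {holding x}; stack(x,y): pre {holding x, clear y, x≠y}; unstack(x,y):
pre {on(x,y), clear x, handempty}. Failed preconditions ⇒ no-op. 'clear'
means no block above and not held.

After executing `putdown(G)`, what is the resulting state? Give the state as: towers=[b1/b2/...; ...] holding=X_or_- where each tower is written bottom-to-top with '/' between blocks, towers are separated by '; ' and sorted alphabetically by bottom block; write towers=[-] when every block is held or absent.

towers=[D/A; E/B/C; F; G; H] holding=-

before: towers=[D/A; E/B/C; F; H] holding=G
pre[putdown(G)]: holding(G) ok
all met → apply putdown(G)
after:  towers=[D/A; E/B/C; F; G; H] holding=-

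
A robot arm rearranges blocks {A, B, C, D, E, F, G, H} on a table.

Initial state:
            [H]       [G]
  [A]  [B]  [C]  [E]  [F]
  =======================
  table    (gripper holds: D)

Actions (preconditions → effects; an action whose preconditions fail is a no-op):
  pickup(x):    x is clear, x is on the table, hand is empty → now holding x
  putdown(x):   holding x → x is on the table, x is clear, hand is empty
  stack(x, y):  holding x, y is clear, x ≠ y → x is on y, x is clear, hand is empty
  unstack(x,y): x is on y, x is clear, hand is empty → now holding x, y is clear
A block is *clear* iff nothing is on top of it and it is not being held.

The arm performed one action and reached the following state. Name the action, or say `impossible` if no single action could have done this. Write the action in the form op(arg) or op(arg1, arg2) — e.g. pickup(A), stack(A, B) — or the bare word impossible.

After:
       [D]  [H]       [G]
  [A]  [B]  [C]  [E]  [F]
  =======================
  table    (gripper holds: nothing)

target: towers=[A; B/D; C/H; E; F/G] holding=-
        putdown(D) → towers=[A; B; C/H; D; E; F/G] holding=-
       stack(D, G) → towers=[A; B; C/H; E; F/G/D] holding=-
       stack(D, A) → towers=[A/D; B; C/H; E; F/G] holding=-
       stack(D, E) → towers=[A; B; C/H; E/D; F/G] holding=-
       stack(D, H) → towers=[A; B; C/H/D; E; F/G] holding=-
       stack(D, B) → towers=[A; B/D; C/H; E; F/G] holding=-  ← match

stack(D, B)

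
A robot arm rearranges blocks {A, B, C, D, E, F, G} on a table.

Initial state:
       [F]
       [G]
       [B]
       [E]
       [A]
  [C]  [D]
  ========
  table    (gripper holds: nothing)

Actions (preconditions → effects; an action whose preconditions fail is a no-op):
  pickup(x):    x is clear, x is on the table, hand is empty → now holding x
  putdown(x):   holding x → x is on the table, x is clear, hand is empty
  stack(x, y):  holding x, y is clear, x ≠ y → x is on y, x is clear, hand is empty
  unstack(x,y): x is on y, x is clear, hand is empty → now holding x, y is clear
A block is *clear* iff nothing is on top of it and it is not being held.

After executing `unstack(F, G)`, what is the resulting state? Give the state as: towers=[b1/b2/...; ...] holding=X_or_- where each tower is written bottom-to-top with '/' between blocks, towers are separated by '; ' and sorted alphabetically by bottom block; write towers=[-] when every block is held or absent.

towers=[C; D/A/E/B/G] holding=F

before: towers=[C; D/A/E/B/G/F] holding=-
pre[unstack(F, G)]: on(F,G) ✓, clear(F) ✓, handempty ✓
all met → apply unstack(F, G)
after:  towers=[C; D/A/E/B/G] holding=F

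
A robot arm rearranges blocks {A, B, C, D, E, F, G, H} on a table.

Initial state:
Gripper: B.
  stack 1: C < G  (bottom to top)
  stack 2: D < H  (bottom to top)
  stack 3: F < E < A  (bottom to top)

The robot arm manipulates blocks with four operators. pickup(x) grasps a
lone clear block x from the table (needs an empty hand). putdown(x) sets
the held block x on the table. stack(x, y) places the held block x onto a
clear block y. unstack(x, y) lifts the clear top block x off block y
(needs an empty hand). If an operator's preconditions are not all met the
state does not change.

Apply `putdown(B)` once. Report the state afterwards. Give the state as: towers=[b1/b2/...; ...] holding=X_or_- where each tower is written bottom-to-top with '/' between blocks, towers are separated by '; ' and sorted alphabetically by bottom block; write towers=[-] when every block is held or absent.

before: towers=[C/G; D/H; F/E/A] holding=B
pre[putdown(B)]: holding(B) ✓
all met → apply putdown(B)
after:  towers=[B; C/G; D/H; F/E/A] holding=-

towers=[B; C/G; D/H; F/E/A] holding=-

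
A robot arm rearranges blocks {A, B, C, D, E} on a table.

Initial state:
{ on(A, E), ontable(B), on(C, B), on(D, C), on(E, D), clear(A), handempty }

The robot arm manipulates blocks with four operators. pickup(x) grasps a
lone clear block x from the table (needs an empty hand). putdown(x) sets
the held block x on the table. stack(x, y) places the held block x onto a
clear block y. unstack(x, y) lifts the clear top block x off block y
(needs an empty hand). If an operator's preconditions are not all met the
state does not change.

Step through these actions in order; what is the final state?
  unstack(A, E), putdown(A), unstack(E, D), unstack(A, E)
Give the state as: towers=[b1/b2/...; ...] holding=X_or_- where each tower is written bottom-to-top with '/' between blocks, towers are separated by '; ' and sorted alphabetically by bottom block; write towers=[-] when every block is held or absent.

step 1 (unstack(A, E)): towers=[B/C/D/E] holding=A
step 2 (putdown(A)): towers=[A; B/C/D/E] holding=-
step 3 (unstack(E, D)): towers=[A; B/C/D] holding=E
step 4 (unstack(A, E)) [no-op]: towers=[A; B/C/D] holding=E

towers=[A; B/C/D] holding=E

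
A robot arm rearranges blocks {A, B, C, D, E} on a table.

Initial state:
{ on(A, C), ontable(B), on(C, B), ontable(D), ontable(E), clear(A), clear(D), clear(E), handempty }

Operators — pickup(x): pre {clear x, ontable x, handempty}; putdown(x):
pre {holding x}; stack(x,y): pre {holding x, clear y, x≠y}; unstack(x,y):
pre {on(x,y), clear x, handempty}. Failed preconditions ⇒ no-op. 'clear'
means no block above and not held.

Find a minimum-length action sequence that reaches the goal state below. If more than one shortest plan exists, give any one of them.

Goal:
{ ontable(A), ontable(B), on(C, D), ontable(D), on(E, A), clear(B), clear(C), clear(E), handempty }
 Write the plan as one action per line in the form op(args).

unstack(A, C)
putdown(A)
pickup(E)
stack(E, A)
unstack(C, B)
stack(C, D)

step 1 (unstack(A, C)): towers=[B/C; D; E] holding=A
step 2 (putdown(A)): towers=[A; B/C; D; E] holding=-
step 3 (pickup(E)): towers=[A; B/C; D] holding=E
step 4 (stack(E, A)): towers=[A/E; B/C; D] holding=-
step 5 (unstack(C, B)): towers=[A/E; B; D] holding=C
step 6 (stack(C, D)): towers=[A/E; B; D/C] holding=-
goal check: towers=[A/E; B; D/C] holding=- — reached (length 6, optimal by BFS)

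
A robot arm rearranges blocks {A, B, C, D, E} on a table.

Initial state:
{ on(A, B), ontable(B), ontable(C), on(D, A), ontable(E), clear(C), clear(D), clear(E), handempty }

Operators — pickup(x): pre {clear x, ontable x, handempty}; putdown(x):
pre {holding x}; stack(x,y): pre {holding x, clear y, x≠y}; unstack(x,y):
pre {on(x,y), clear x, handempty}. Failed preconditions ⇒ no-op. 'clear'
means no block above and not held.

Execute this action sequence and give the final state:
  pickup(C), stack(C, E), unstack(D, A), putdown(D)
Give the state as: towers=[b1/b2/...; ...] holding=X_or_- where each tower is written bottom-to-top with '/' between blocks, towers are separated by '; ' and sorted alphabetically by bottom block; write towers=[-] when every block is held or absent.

towers=[B/A; D; E/C] holding=-

step 1 (pickup(C)): towers=[B/A/D; E] holding=C
step 2 (stack(C, E)): towers=[B/A/D; E/C] holding=-
step 3 (unstack(D, A)): towers=[B/A; E/C] holding=D
step 4 (putdown(D)): towers=[B/A; D; E/C] holding=-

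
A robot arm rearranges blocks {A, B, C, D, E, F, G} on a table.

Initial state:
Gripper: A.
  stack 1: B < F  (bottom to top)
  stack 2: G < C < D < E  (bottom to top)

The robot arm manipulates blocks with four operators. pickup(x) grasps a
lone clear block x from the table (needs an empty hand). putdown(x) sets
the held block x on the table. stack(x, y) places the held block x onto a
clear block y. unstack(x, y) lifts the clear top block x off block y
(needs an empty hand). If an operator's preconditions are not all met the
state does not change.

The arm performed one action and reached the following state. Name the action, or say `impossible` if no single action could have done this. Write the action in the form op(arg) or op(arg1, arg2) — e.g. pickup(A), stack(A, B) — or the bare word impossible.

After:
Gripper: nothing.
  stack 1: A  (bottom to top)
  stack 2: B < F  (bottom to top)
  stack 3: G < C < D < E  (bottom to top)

target: towers=[A; B/F; G/C/D/E] holding=-
        putdown(A) → towers=[A; B/F; G/C/D/E] holding=-  ← match
       stack(A, F) → towers=[B/F/A; G/C/D/E] holding=-
       stack(A, E) → towers=[B/F; G/C/D/E/A] holding=-

putdown(A)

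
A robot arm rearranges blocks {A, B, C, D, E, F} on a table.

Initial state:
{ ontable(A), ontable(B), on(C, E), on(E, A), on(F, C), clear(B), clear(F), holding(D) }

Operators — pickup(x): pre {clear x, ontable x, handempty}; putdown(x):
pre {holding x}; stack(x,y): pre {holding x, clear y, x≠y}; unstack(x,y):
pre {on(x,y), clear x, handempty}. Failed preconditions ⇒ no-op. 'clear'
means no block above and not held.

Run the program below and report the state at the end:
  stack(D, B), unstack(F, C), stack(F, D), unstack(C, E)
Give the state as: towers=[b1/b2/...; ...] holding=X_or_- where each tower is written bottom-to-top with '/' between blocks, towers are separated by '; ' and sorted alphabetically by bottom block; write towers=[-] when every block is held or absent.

step 1 (stack(D, B)): towers=[A/E/C/F; B/D] holding=-
step 2 (unstack(F, C)): towers=[A/E/C; B/D] holding=F
step 3 (stack(F, D)): towers=[A/E/C; B/D/F] holding=-
step 4 (unstack(C, E)): towers=[A/E; B/D/F] holding=C

towers=[A/E; B/D/F] holding=C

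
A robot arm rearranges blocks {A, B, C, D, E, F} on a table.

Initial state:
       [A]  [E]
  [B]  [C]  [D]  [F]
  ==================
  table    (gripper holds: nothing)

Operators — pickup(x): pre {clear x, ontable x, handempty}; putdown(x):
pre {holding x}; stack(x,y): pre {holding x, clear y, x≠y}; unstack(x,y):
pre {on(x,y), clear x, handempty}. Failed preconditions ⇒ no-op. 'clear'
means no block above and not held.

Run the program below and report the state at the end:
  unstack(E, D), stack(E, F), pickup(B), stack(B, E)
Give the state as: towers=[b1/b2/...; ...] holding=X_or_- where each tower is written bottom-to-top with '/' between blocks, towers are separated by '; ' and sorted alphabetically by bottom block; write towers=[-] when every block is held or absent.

towers=[C/A; D; F/E/B] holding=-

step 1 (unstack(E, D)): towers=[B; C/A; D; F] holding=E
step 2 (stack(E, F)): towers=[B; C/A; D; F/E] holding=-
step 3 (pickup(B)): towers=[C/A; D; F/E] holding=B
step 4 (stack(B, E)): towers=[C/A; D; F/E/B] holding=-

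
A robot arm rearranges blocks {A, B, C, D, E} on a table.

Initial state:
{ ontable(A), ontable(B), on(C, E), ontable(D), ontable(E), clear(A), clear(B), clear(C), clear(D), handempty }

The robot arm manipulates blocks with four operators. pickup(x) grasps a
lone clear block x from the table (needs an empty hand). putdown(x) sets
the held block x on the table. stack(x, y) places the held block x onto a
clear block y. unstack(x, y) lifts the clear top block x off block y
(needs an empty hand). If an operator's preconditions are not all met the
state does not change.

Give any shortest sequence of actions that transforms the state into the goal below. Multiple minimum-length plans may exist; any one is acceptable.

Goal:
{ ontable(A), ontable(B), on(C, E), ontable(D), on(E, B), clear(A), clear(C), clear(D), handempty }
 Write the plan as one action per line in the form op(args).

unstack(C, E)
putdown(C)
pickup(E)
stack(E, B)
pickup(C)
stack(C, E)

step 1 (unstack(C, E)): towers=[A; B; D; E] holding=C
step 2 (putdown(C)): towers=[A; B; C; D; E] holding=-
step 3 (pickup(E)): towers=[A; B; C; D] holding=E
step 4 (stack(E, B)): towers=[A; B/E; C; D] holding=-
step 5 (pickup(C)): towers=[A; B/E; D] holding=C
step 6 (stack(C, E)): towers=[A; B/E/C; D] holding=-
goal check: towers=[A; B/E/C; D] holding=- — reached (length 6, optimal by BFS)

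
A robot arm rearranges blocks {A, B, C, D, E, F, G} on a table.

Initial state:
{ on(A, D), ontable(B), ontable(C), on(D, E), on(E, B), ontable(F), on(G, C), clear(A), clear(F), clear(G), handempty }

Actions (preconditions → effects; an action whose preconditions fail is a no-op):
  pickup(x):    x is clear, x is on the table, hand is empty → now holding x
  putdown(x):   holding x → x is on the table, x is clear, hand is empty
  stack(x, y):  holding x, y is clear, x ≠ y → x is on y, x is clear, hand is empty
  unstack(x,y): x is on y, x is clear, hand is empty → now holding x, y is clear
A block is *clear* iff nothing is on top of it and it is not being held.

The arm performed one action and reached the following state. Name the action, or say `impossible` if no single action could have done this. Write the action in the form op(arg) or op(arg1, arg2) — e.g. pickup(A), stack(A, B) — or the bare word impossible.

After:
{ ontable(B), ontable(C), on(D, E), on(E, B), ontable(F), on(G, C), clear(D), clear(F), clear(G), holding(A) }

target: towers=[B/E/D; C/G; F] holding=A
         pickup(F) → towers=[B/E/D/A; C/G] holding=F
     unstack(G, C) → towers=[B/E/D/A; C; F] holding=G
     unstack(A, D) → towers=[B/E/D; C/G; F] holding=A  ← match

unstack(A, D)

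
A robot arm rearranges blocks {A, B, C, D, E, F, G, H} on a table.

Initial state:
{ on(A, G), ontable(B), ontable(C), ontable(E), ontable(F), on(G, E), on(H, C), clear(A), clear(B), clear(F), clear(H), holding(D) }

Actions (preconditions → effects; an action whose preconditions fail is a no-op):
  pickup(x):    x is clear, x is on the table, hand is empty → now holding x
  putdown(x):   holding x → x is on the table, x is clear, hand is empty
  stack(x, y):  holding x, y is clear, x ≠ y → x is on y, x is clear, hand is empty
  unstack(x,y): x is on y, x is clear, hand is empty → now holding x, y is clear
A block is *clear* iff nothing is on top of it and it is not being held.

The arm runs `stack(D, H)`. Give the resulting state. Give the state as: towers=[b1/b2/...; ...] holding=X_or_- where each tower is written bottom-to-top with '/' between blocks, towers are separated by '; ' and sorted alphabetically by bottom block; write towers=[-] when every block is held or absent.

before: towers=[B; C/H; E/G/A; F] holding=D
pre[stack(D, H)]: holding(D) yes, clear(H) yes, D≠H yes
all met → apply stack(D, H)
after:  towers=[B; C/H/D; E/G/A; F] holding=-

towers=[B; C/H/D; E/G/A; F] holding=-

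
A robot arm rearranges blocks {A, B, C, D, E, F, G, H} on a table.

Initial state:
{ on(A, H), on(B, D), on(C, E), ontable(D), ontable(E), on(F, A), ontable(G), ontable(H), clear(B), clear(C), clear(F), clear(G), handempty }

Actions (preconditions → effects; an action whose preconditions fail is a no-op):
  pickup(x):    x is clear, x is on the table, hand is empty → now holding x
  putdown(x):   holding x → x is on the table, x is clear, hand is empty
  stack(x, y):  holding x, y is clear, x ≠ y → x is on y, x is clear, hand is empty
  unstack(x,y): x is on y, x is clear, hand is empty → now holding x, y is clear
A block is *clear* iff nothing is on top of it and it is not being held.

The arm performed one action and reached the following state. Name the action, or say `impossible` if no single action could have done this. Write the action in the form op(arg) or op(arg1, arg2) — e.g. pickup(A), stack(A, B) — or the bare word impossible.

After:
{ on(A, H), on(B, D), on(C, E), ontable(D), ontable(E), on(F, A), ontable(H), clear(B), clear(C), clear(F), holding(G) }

target: towers=[D/B; E/C; H/A/F] holding=G
         pickup(G) → towers=[D/B; E/C; H/A/F] holding=G  ← match
     unstack(B, D) → towers=[D; E/C; G; H/A/F] holding=B
     unstack(F, A) → towers=[D/B; E/C; G; H/A] holding=F
     unstack(C, E) → towers=[D/B; E; G; H/A/F] holding=C

pickup(G)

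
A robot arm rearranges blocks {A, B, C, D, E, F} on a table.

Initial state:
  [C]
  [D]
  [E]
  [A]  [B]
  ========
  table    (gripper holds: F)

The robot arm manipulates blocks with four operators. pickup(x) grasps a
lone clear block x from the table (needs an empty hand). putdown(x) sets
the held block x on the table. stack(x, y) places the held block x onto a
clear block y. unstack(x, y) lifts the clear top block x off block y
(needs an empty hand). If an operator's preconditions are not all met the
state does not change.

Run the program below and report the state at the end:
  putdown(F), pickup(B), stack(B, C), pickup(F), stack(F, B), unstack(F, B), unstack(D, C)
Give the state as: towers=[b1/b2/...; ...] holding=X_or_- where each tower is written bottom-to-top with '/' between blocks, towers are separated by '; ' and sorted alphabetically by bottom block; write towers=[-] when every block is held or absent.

towers=[A/E/D/C/B] holding=F

step 1 (putdown(F)): towers=[A/E/D/C; B; F] holding=-
step 2 (pickup(B)): towers=[A/E/D/C; F] holding=B
step 3 (stack(B, C)): towers=[A/E/D/C/B; F] holding=-
step 4 (pickup(F)): towers=[A/E/D/C/B] holding=F
step 5 (stack(F, B)): towers=[A/E/D/C/B/F] holding=-
step 6 (unstack(F, B)): towers=[A/E/D/C/B] holding=F
step 7 (unstack(D, C)) [no-op]: towers=[A/E/D/C/B] holding=F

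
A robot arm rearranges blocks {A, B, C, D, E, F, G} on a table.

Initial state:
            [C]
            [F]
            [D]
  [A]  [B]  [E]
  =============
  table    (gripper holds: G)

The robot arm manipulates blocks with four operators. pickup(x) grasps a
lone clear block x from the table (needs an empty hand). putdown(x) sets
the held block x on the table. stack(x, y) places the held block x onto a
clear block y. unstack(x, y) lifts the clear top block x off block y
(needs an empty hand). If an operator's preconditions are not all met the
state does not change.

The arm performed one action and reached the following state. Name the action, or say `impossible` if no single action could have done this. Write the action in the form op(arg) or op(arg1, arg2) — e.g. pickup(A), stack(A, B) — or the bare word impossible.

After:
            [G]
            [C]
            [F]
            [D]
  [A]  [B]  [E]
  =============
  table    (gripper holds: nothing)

stack(G, C)

target: towers=[A; B; E/D/F/C/G] holding=-
        putdown(G) → towers=[A; B; E/D/F/C; G] holding=-
       stack(G, B) → towers=[A; B/G; E/D/F/C] holding=-
       stack(G, A) → towers=[A/G; B; E/D/F/C] holding=-
       stack(G, C) → towers=[A; B; E/D/F/C/G] holding=-  ← match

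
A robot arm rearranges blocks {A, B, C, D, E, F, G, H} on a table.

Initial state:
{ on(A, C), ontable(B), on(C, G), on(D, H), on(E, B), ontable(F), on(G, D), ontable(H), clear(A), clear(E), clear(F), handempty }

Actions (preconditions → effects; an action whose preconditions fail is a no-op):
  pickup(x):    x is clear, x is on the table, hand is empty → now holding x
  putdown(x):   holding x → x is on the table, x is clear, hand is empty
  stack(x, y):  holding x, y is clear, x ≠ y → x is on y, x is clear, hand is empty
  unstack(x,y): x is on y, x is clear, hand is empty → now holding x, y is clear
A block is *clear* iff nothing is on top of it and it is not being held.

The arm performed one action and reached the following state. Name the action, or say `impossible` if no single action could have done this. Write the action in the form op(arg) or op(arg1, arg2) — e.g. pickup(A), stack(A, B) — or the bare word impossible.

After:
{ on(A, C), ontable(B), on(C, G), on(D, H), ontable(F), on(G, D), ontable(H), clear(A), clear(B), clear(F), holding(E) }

target: towers=[B; F; H/D/G/C/A] holding=E
     unstack(A, C) → towers=[B/E; F; H/D/G/C] holding=A
     unstack(E, B) → towers=[B; F; H/D/G/C/A] holding=E  ← match
         pickup(F) → towers=[B/E; H/D/G/C/A] holding=F

unstack(E, B)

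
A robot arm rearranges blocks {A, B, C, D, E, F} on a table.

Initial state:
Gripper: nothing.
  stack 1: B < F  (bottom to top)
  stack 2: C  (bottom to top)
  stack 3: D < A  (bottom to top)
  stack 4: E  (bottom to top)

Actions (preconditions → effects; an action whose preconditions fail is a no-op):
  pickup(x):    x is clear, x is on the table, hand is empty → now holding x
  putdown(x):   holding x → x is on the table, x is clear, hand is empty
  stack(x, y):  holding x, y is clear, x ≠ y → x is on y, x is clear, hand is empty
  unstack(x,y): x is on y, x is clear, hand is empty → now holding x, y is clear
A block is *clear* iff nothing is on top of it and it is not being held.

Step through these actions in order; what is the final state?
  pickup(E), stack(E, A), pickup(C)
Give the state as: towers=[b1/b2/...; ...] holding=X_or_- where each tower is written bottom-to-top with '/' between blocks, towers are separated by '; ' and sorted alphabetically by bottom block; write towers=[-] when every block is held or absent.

step 1 (pickup(E)): towers=[B/F; C; D/A] holding=E
step 2 (stack(E, A)): towers=[B/F; C; D/A/E] holding=-
step 3 (pickup(C)): towers=[B/F; D/A/E] holding=C

towers=[B/F; D/A/E] holding=C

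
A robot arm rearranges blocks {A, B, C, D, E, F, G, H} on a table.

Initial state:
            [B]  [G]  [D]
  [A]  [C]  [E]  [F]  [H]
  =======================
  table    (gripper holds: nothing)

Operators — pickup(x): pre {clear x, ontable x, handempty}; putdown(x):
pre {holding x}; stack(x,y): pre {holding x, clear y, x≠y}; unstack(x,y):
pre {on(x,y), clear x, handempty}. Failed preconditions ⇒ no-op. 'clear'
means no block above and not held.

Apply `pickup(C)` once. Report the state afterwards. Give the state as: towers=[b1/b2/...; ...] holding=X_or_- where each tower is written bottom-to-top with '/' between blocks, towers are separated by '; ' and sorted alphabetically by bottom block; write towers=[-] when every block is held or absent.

before: towers=[A; C; E/B; F/G; H/D] holding=-
pre[pickup(C)]: clear(C) ✓, ontable(C) ✓, handempty ✓
all met → apply pickup(C)
after:  towers=[A; E/B; F/G; H/D] holding=C

towers=[A; E/B; F/G; H/D] holding=C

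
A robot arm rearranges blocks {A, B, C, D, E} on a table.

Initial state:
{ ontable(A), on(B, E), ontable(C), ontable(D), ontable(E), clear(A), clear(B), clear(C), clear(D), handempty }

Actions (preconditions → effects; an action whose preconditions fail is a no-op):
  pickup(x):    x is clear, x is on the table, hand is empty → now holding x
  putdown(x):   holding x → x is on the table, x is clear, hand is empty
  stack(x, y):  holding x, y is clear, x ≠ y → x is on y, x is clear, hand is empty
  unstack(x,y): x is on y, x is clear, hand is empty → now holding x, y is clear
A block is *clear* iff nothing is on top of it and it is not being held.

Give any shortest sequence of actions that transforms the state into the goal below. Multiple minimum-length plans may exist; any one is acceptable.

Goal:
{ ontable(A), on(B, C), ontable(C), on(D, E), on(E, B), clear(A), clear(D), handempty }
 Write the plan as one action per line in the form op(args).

unstack(B, E)
stack(B, C)
pickup(E)
stack(E, B)
pickup(D)
stack(D, E)

step 1 (unstack(B, E)): towers=[A; C; D; E] holding=B
step 2 (stack(B, C)): towers=[A; C/B; D; E] holding=-
step 3 (pickup(E)): towers=[A; C/B; D] holding=E
step 4 (stack(E, B)): towers=[A; C/B/E; D] holding=-
step 5 (pickup(D)): towers=[A; C/B/E] holding=D
step 6 (stack(D, E)): towers=[A; C/B/E/D] holding=-
goal check: towers=[A; C/B/E/D] holding=- — reached (length 6, optimal by BFS)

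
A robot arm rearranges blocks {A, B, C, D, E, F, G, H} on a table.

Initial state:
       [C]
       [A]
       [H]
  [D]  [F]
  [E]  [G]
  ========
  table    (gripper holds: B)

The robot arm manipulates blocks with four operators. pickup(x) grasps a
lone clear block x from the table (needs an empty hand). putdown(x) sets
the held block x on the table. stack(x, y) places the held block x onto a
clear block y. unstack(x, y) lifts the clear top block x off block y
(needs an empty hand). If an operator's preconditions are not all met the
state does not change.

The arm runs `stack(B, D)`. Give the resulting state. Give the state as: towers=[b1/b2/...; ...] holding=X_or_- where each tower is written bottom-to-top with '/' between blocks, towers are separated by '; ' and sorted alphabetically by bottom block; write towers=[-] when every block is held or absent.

towers=[E/D/B; G/F/H/A/C] holding=-

before: towers=[E/D; G/F/H/A/C] holding=B
pre[stack(B, D)]: holding(B) ok, clear(D) ok, B≠D ok
all met → apply stack(B, D)
after:  towers=[E/D/B; G/F/H/A/C] holding=-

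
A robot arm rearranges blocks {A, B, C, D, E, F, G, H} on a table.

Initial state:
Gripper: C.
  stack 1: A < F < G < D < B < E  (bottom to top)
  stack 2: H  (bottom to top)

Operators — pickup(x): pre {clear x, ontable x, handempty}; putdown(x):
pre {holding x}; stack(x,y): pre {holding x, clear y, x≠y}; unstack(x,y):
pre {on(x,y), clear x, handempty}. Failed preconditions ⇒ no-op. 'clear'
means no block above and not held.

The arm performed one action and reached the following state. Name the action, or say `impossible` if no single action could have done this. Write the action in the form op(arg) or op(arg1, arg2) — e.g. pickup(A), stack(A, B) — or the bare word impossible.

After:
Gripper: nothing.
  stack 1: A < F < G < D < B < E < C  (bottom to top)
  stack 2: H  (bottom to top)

target: towers=[A/F/G/D/B/E/C; H] holding=-
        putdown(C) → towers=[A/F/G/D/B/E; C; H] holding=-
       stack(C, E) → towers=[A/F/G/D/B/E/C; H] holding=-  ← match
       stack(C, H) → towers=[A/F/G/D/B/E; H/C] holding=-

stack(C, E)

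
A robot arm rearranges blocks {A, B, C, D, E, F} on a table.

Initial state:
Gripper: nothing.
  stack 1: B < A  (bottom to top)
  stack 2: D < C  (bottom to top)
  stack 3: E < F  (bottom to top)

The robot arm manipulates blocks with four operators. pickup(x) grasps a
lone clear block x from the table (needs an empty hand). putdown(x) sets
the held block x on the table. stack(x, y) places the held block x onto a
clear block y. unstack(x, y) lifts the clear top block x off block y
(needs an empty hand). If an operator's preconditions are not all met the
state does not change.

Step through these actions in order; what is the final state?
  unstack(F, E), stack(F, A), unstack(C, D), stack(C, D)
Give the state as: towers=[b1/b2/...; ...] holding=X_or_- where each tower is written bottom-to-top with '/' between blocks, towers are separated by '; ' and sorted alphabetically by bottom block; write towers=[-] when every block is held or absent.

step 1 (unstack(F, E)): towers=[B/A; D/C; E] holding=F
step 2 (stack(F, A)): towers=[B/A/F; D/C; E] holding=-
step 3 (unstack(C, D)): towers=[B/A/F; D; E] holding=C
step 4 (stack(C, D)): towers=[B/A/F; D/C; E] holding=-

towers=[B/A/F; D/C; E] holding=-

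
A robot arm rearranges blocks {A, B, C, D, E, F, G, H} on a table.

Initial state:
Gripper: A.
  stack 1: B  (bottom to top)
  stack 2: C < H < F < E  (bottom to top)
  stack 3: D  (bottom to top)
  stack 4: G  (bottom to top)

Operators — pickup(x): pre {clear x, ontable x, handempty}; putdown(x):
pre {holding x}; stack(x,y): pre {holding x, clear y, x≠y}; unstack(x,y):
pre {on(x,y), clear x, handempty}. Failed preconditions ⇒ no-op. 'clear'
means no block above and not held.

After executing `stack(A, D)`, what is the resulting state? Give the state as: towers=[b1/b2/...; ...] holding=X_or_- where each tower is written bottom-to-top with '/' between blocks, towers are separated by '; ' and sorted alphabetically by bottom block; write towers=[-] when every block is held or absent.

towers=[B; C/H/F/E; D/A; G] holding=-

before: towers=[B; C/H/F/E; D; G] holding=A
pre[stack(A, D)]: holding(A) ok, clear(D) ok, A≠D ok
all met → apply stack(A, D)
after:  towers=[B; C/H/F/E; D/A; G] holding=-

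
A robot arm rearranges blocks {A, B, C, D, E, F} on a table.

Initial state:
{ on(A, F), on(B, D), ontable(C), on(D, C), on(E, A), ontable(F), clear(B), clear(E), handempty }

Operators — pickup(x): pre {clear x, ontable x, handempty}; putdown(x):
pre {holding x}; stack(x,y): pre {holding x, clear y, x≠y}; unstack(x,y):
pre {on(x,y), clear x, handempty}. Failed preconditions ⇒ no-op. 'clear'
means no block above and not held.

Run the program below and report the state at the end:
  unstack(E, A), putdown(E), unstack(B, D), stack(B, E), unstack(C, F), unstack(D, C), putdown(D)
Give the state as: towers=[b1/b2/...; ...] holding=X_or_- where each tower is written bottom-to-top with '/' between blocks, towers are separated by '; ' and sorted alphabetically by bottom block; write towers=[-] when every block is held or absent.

step 1 (unstack(E, A)): towers=[C/D/B; F/A] holding=E
step 2 (putdown(E)): towers=[C/D/B; E; F/A] holding=-
step 3 (unstack(B, D)): towers=[C/D; E; F/A] holding=B
step 4 (stack(B, E)): towers=[C/D; E/B; F/A] holding=-
step 5 (unstack(C, F)) [no-op]: towers=[C/D; E/B; F/A] holding=-
step 6 (unstack(D, C)): towers=[C; E/B; F/A] holding=D
step 7 (putdown(D)): towers=[C; D; E/B; F/A] holding=-

towers=[C; D; E/B; F/A] holding=-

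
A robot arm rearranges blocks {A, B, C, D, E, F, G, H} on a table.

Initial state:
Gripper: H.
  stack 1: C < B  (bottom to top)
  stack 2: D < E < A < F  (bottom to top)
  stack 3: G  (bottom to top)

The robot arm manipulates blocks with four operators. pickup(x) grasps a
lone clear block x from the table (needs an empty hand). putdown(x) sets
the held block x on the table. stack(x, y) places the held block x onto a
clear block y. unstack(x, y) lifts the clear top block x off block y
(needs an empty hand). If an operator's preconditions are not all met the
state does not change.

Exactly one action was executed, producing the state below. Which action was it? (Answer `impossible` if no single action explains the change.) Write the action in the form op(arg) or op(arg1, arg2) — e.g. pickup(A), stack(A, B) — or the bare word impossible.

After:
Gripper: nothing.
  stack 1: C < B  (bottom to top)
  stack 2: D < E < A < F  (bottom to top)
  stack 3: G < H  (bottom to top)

target: towers=[C/B; D/E/A/F; G/H] holding=-
        putdown(H) → towers=[C/B; D/E/A/F; G; H] holding=-
       stack(H, G) → towers=[C/B; D/E/A/F; G/H] holding=-  ← match
       stack(H, B) → towers=[C/B/H; D/E/A/F; G] holding=-
       stack(H, F) → towers=[C/B; D/E/A/F/H; G] holding=-

stack(H, G)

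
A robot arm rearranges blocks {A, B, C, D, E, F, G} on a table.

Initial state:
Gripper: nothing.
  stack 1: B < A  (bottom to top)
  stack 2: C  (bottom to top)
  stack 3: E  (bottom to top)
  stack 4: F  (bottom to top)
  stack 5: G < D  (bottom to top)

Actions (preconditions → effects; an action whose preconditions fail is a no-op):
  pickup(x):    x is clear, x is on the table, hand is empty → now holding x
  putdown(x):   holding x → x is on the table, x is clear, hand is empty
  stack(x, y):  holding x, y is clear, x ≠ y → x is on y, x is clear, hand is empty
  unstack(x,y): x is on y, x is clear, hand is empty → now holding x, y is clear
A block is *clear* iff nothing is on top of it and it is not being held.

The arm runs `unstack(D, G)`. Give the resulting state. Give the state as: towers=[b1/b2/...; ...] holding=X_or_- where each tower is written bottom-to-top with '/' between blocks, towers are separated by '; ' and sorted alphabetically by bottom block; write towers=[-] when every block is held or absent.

towers=[B/A; C; E; F; G] holding=D

before: towers=[B/A; C; E; F; G/D] holding=-
pre[unstack(D, G)]: on(D,G) ✓, clear(D) ✓, handempty ✓
all met → apply unstack(D, G)
after:  towers=[B/A; C; E; F; G] holding=D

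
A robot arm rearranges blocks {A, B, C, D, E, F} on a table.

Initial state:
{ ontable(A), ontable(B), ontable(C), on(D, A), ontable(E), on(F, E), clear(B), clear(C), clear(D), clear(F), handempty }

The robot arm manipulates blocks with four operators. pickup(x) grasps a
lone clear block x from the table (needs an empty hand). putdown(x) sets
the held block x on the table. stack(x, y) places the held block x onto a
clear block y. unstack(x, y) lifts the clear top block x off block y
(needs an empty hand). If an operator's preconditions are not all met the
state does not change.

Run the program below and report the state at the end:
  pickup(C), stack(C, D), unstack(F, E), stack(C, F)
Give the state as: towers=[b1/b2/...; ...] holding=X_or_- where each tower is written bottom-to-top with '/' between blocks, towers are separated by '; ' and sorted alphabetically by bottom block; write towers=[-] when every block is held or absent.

towers=[A/D/C; B; E] holding=F

step 1 (pickup(C)): towers=[A/D; B; E/F] holding=C
step 2 (stack(C, D)): towers=[A/D/C; B; E/F] holding=-
step 3 (unstack(F, E)): towers=[A/D/C; B; E] holding=F
step 4 (stack(C, F)) [no-op]: towers=[A/D/C; B; E] holding=F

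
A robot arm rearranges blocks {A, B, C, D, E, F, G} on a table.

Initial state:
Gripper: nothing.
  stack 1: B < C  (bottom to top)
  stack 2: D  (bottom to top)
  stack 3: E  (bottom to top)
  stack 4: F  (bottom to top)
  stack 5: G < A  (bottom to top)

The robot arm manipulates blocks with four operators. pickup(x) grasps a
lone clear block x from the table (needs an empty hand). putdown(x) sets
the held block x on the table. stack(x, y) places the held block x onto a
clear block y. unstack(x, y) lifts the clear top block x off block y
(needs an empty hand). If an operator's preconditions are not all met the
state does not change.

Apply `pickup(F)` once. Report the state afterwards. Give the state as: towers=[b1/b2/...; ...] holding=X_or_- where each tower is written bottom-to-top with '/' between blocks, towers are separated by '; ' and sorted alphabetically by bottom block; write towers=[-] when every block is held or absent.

before: towers=[B/C; D; E; F; G/A] holding=-
pre[pickup(F)]: clear(F) yes, ontable(F) yes, handempty yes
all met → apply pickup(F)
after:  towers=[B/C; D; E; G/A] holding=F

towers=[B/C; D; E; G/A] holding=F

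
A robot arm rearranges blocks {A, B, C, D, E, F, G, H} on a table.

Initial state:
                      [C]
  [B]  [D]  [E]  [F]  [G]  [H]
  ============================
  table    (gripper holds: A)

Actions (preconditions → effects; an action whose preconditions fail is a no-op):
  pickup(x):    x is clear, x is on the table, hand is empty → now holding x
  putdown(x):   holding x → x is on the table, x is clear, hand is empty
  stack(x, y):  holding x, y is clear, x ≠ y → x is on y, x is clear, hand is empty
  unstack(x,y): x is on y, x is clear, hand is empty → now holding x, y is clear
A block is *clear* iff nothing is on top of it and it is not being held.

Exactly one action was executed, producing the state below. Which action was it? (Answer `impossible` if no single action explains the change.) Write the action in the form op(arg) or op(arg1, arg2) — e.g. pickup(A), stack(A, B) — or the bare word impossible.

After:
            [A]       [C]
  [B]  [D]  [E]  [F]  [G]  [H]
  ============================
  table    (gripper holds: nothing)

target: towers=[B; D; E/A; F; G/C; H] holding=-
        putdown(A) → towers=[A; B; D; E; F; G/C; H] holding=-
       stack(A, E) → towers=[B; D; E/A; F; G/C; H] holding=-  ← match
       stack(A, H) → towers=[B; D; E; F; G/C; H/A] holding=-
       stack(A, B) → towers=[B/A; D; E; F; G/C; H] holding=-
       stack(A, F) → towers=[B; D; E; F/A; G/C; H] holding=-
       stack(A, D) → towers=[B; D/A; E; F; G/C; H] holding=-
       stack(A, C) → towers=[B; D; E; F; G/C/A; H] holding=-

stack(A, E)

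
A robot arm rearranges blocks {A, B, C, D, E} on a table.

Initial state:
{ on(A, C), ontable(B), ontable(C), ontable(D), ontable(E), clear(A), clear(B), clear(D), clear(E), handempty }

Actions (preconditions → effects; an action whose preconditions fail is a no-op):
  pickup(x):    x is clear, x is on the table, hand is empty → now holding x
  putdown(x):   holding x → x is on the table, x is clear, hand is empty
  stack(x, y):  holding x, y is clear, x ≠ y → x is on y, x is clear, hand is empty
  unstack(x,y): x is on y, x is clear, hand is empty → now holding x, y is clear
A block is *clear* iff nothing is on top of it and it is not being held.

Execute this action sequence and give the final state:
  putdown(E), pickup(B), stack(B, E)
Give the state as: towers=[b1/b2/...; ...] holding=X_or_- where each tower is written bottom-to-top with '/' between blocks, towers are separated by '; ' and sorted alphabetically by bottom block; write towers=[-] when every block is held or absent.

towers=[C/A; D; E/B] holding=-

step 1 (putdown(E)) [no-op]: towers=[B; C/A; D; E] holding=-
step 2 (pickup(B)): towers=[C/A; D; E] holding=B
step 3 (stack(B, E)): towers=[C/A; D; E/B] holding=-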